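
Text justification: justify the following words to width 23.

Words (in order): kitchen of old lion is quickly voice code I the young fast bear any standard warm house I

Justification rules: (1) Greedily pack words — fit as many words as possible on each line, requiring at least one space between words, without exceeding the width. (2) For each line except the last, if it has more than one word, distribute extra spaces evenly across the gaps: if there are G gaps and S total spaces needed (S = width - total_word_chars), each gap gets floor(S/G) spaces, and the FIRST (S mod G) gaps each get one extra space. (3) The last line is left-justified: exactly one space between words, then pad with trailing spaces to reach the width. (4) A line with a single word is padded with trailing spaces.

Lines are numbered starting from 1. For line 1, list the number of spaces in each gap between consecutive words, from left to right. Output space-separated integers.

Line 1: ['kitchen', 'of', 'old', 'lion', 'is'] (min_width=22, slack=1)
Line 2: ['quickly', 'voice', 'code', 'I'] (min_width=20, slack=3)
Line 3: ['the', 'young', 'fast', 'bear', 'any'] (min_width=23, slack=0)
Line 4: ['standard', 'warm', 'house', 'I'] (min_width=21, slack=2)

Answer: 2 1 1 1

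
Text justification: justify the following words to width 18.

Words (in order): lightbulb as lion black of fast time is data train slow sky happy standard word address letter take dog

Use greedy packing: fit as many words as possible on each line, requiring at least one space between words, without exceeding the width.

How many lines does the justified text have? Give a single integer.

Answer: 6

Derivation:
Line 1: ['lightbulb', 'as', 'lion'] (min_width=17, slack=1)
Line 2: ['black', 'of', 'fast', 'time'] (min_width=18, slack=0)
Line 3: ['is', 'data', 'train', 'slow'] (min_width=18, slack=0)
Line 4: ['sky', 'happy', 'standard'] (min_width=18, slack=0)
Line 5: ['word', 'address'] (min_width=12, slack=6)
Line 6: ['letter', 'take', 'dog'] (min_width=15, slack=3)
Total lines: 6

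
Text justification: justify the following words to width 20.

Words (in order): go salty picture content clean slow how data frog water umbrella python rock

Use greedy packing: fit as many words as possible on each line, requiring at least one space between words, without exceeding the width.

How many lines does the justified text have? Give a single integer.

Answer: 4

Derivation:
Line 1: ['go', 'salty', 'picture'] (min_width=16, slack=4)
Line 2: ['content', 'clean', 'slow'] (min_width=18, slack=2)
Line 3: ['how', 'data', 'frog', 'water'] (min_width=19, slack=1)
Line 4: ['umbrella', 'python', 'rock'] (min_width=20, slack=0)
Total lines: 4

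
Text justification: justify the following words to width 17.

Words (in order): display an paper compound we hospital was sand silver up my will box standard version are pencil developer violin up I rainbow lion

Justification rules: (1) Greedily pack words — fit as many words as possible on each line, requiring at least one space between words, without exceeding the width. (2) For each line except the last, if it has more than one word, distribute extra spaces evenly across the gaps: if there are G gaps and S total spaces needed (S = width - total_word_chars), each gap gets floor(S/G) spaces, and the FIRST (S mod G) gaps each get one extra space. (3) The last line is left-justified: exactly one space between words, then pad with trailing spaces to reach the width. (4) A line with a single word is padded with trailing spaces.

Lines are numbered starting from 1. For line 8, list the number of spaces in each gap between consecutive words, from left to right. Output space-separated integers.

Answer: 4 4

Derivation:
Line 1: ['display', 'an', 'paper'] (min_width=16, slack=1)
Line 2: ['compound', 'we'] (min_width=11, slack=6)
Line 3: ['hospital', 'was', 'sand'] (min_width=17, slack=0)
Line 4: ['silver', 'up', 'my', 'will'] (min_width=17, slack=0)
Line 5: ['box', 'standard'] (min_width=12, slack=5)
Line 6: ['version', 'are'] (min_width=11, slack=6)
Line 7: ['pencil', 'developer'] (min_width=16, slack=1)
Line 8: ['violin', 'up', 'I'] (min_width=11, slack=6)
Line 9: ['rainbow', 'lion'] (min_width=12, slack=5)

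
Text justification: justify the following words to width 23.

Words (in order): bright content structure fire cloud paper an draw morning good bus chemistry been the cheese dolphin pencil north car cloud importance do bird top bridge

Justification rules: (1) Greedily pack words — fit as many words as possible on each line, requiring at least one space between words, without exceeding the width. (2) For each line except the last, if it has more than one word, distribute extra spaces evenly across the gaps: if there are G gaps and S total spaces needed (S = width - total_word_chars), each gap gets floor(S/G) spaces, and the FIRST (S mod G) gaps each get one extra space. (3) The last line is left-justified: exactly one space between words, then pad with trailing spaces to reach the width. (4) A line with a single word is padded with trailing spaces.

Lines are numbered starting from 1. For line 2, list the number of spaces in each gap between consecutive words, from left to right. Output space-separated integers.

Line 1: ['bright', 'content'] (min_width=14, slack=9)
Line 2: ['structure', 'fire', 'cloud'] (min_width=20, slack=3)
Line 3: ['paper', 'an', 'draw', 'morning'] (min_width=21, slack=2)
Line 4: ['good', 'bus', 'chemistry', 'been'] (min_width=23, slack=0)
Line 5: ['the', 'cheese', 'dolphin'] (min_width=18, slack=5)
Line 6: ['pencil', 'north', 'car', 'cloud'] (min_width=22, slack=1)
Line 7: ['importance', 'do', 'bird', 'top'] (min_width=22, slack=1)
Line 8: ['bridge'] (min_width=6, slack=17)

Answer: 3 2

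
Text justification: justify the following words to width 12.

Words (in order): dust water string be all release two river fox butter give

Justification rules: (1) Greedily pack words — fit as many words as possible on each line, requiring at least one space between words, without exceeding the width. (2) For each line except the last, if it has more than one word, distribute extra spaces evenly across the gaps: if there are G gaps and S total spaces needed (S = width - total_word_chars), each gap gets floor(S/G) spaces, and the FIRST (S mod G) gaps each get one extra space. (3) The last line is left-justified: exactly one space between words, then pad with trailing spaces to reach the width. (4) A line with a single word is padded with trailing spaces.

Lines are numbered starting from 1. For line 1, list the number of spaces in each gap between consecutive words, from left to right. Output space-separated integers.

Line 1: ['dust', 'water'] (min_width=10, slack=2)
Line 2: ['string', 'be'] (min_width=9, slack=3)
Line 3: ['all', 'release'] (min_width=11, slack=1)
Line 4: ['two', 'river'] (min_width=9, slack=3)
Line 5: ['fox', 'butter'] (min_width=10, slack=2)
Line 6: ['give'] (min_width=4, slack=8)

Answer: 3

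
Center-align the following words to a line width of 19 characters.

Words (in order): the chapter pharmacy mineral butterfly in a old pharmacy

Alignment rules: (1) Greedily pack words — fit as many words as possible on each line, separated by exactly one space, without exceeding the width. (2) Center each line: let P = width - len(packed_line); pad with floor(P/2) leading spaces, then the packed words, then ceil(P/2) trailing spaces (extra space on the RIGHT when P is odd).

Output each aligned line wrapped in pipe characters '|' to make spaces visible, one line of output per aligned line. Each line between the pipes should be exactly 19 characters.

Line 1: ['the', 'chapter'] (min_width=11, slack=8)
Line 2: ['pharmacy', 'mineral'] (min_width=16, slack=3)
Line 3: ['butterfly', 'in', 'a', 'old'] (min_width=18, slack=1)
Line 4: ['pharmacy'] (min_width=8, slack=11)

Answer: |    the chapter    |
| pharmacy mineral  |
|butterfly in a old |
|     pharmacy      |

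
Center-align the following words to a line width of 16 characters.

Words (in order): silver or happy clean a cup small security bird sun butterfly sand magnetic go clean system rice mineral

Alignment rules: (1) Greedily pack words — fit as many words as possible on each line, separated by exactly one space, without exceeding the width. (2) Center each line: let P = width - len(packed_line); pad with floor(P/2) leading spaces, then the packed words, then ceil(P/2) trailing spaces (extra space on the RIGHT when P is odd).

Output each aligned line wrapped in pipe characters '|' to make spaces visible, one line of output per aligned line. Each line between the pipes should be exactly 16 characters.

Answer: |silver or happy |
|  clean a cup   |
| small security |
|    bird sun    |
| butterfly sand |
|  magnetic go   |
|  clean system  |
|  rice mineral  |

Derivation:
Line 1: ['silver', 'or', 'happy'] (min_width=15, slack=1)
Line 2: ['clean', 'a', 'cup'] (min_width=11, slack=5)
Line 3: ['small', 'security'] (min_width=14, slack=2)
Line 4: ['bird', 'sun'] (min_width=8, slack=8)
Line 5: ['butterfly', 'sand'] (min_width=14, slack=2)
Line 6: ['magnetic', 'go'] (min_width=11, slack=5)
Line 7: ['clean', 'system'] (min_width=12, slack=4)
Line 8: ['rice', 'mineral'] (min_width=12, slack=4)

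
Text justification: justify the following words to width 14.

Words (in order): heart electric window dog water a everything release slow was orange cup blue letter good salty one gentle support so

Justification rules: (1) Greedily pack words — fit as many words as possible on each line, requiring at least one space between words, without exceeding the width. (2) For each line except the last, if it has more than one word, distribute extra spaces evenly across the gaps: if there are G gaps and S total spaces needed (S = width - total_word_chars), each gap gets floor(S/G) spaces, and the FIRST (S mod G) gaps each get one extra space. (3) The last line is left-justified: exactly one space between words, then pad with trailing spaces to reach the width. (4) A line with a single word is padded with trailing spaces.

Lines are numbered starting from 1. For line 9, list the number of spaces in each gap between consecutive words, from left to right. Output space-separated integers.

Answer: 1

Derivation:
Line 1: ['heart', 'electric'] (min_width=14, slack=0)
Line 2: ['window', 'dog'] (min_width=10, slack=4)
Line 3: ['water', 'a'] (min_width=7, slack=7)
Line 4: ['everything'] (min_width=10, slack=4)
Line 5: ['release', 'slow'] (min_width=12, slack=2)
Line 6: ['was', 'orange', 'cup'] (min_width=14, slack=0)
Line 7: ['blue', 'letter'] (min_width=11, slack=3)
Line 8: ['good', 'salty', 'one'] (min_width=14, slack=0)
Line 9: ['gentle', 'support'] (min_width=14, slack=0)
Line 10: ['so'] (min_width=2, slack=12)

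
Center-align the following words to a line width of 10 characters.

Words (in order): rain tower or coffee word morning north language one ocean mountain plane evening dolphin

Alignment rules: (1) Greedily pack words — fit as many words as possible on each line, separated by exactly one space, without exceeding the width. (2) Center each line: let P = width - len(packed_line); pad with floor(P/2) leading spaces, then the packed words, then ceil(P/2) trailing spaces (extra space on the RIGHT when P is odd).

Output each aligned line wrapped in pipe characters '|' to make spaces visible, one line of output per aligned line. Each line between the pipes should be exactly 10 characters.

Line 1: ['rain', 'tower'] (min_width=10, slack=0)
Line 2: ['or', 'coffee'] (min_width=9, slack=1)
Line 3: ['word'] (min_width=4, slack=6)
Line 4: ['morning'] (min_width=7, slack=3)
Line 5: ['north'] (min_width=5, slack=5)
Line 6: ['language'] (min_width=8, slack=2)
Line 7: ['one', 'ocean'] (min_width=9, slack=1)
Line 8: ['mountain'] (min_width=8, slack=2)
Line 9: ['plane'] (min_width=5, slack=5)
Line 10: ['evening'] (min_width=7, slack=3)
Line 11: ['dolphin'] (min_width=7, slack=3)

Answer: |rain tower|
|or coffee |
|   word   |
| morning  |
|  north   |
| language |
|one ocean |
| mountain |
|  plane   |
| evening  |
| dolphin  |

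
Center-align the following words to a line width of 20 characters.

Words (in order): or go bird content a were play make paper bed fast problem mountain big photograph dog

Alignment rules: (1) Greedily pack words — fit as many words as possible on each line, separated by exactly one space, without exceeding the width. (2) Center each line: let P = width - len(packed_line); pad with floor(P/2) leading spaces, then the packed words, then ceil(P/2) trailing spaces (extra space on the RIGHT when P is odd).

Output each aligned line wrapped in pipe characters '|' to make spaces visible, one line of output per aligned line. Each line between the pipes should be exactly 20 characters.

Answer: |or go bird content a|
|were play make paper|
|  bed fast problem  |
|    mountain big    |
|   photograph dog   |

Derivation:
Line 1: ['or', 'go', 'bird', 'content', 'a'] (min_width=20, slack=0)
Line 2: ['were', 'play', 'make', 'paper'] (min_width=20, slack=0)
Line 3: ['bed', 'fast', 'problem'] (min_width=16, slack=4)
Line 4: ['mountain', 'big'] (min_width=12, slack=8)
Line 5: ['photograph', 'dog'] (min_width=14, slack=6)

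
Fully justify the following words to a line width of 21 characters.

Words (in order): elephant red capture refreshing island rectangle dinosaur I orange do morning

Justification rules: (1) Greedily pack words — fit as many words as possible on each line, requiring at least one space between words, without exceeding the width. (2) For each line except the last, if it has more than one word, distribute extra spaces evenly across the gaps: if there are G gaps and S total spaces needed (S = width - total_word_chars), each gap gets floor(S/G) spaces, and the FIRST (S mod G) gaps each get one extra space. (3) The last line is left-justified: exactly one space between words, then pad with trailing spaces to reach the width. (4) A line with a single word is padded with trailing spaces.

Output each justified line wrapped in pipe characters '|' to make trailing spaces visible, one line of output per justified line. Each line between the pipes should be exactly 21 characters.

Line 1: ['elephant', 'red', 'capture'] (min_width=20, slack=1)
Line 2: ['refreshing', 'island'] (min_width=17, slack=4)
Line 3: ['rectangle', 'dinosaur', 'I'] (min_width=20, slack=1)
Line 4: ['orange', 'do', 'morning'] (min_width=17, slack=4)

Answer: |elephant  red capture|
|refreshing     island|
|rectangle  dinosaur I|
|orange do morning    |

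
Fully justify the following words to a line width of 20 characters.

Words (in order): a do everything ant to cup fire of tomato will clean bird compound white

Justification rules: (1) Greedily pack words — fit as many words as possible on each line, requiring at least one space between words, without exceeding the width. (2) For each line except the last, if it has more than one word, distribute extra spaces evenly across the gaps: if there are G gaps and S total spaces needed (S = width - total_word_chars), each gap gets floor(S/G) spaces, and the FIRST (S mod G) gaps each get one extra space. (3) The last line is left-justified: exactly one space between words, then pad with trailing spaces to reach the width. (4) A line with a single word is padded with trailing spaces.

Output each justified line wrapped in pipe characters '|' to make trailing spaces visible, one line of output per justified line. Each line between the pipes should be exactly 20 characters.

Answer: |a  do everything ant|
|to   cup   fire   of|
|tomato   will  clean|
|bird compound white |

Derivation:
Line 1: ['a', 'do', 'everything', 'ant'] (min_width=19, slack=1)
Line 2: ['to', 'cup', 'fire', 'of'] (min_width=14, slack=6)
Line 3: ['tomato', 'will', 'clean'] (min_width=17, slack=3)
Line 4: ['bird', 'compound', 'white'] (min_width=19, slack=1)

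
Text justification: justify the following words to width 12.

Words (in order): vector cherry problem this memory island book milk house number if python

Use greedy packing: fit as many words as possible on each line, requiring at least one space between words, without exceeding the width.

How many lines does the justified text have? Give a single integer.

Answer: 8

Derivation:
Line 1: ['vector'] (min_width=6, slack=6)
Line 2: ['cherry'] (min_width=6, slack=6)
Line 3: ['problem', 'this'] (min_width=12, slack=0)
Line 4: ['memory'] (min_width=6, slack=6)
Line 5: ['island', 'book'] (min_width=11, slack=1)
Line 6: ['milk', 'house'] (min_width=10, slack=2)
Line 7: ['number', 'if'] (min_width=9, slack=3)
Line 8: ['python'] (min_width=6, slack=6)
Total lines: 8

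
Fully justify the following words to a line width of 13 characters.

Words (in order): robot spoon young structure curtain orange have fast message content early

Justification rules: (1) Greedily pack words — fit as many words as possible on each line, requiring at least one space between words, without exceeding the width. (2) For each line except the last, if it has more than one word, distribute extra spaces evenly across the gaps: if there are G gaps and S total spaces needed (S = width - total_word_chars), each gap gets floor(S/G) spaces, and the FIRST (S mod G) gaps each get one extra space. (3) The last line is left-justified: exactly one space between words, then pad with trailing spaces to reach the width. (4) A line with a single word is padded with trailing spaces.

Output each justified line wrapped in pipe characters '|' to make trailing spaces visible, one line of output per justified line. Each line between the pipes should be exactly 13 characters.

Line 1: ['robot', 'spoon'] (min_width=11, slack=2)
Line 2: ['young'] (min_width=5, slack=8)
Line 3: ['structure'] (min_width=9, slack=4)
Line 4: ['curtain'] (min_width=7, slack=6)
Line 5: ['orange', 'have'] (min_width=11, slack=2)
Line 6: ['fast', 'message'] (min_width=12, slack=1)
Line 7: ['content', 'early'] (min_width=13, slack=0)

Answer: |robot   spoon|
|young        |
|structure    |
|curtain      |
|orange   have|
|fast  message|
|content early|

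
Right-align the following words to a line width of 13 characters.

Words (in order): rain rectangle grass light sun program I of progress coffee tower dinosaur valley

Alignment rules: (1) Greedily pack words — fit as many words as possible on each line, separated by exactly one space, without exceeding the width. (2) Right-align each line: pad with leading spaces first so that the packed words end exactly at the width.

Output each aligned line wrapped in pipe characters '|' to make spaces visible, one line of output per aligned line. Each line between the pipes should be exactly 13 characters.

Line 1: ['rain'] (min_width=4, slack=9)
Line 2: ['rectangle'] (min_width=9, slack=4)
Line 3: ['grass', 'light'] (min_width=11, slack=2)
Line 4: ['sun', 'program', 'I'] (min_width=13, slack=0)
Line 5: ['of', 'progress'] (min_width=11, slack=2)
Line 6: ['coffee', 'tower'] (min_width=12, slack=1)
Line 7: ['dinosaur'] (min_width=8, slack=5)
Line 8: ['valley'] (min_width=6, slack=7)

Answer: |         rain|
|    rectangle|
|  grass light|
|sun program I|
|  of progress|
| coffee tower|
|     dinosaur|
|       valley|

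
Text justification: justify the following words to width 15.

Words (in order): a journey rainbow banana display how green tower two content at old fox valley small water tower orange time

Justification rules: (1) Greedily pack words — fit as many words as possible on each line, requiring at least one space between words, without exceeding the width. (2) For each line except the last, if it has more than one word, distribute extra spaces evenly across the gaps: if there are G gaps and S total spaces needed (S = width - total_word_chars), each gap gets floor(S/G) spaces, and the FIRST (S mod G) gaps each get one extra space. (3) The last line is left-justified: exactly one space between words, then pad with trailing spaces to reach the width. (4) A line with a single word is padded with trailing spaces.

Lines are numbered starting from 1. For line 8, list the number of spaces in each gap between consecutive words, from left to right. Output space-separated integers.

Line 1: ['a', 'journey'] (min_width=9, slack=6)
Line 2: ['rainbow', 'banana'] (min_width=14, slack=1)
Line 3: ['display', 'how'] (min_width=11, slack=4)
Line 4: ['green', 'tower', 'two'] (min_width=15, slack=0)
Line 5: ['content', 'at', 'old'] (min_width=14, slack=1)
Line 6: ['fox', 'valley'] (min_width=10, slack=5)
Line 7: ['small', 'water'] (min_width=11, slack=4)
Line 8: ['tower', 'orange'] (min_width=12, slack=3)
Line 9: ['time'] (min_width=4, slack=11)

Answer: 4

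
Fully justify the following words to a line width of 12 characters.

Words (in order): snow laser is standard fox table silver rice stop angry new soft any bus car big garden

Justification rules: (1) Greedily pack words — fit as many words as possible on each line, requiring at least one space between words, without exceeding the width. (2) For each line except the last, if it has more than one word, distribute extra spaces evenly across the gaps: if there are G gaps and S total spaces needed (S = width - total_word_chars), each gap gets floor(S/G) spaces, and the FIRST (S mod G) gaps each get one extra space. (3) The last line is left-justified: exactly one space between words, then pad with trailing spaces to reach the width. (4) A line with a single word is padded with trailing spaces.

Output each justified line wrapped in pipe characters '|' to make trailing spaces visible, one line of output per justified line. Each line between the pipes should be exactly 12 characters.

Answer: |snow   laser|
|is  standard|
|fox    table|
|silver  rice|
|stop   angry|
|new soft any|
|bus  car big|
|garden      |

Derivation:
Line 1: ['snow', 'laser'] (min_width=10, slack=2)
Line 2: ['is', 'standard'] (min_width=11, slack=1)
Line 3: ['fox', 'table'] (min_width=9, slack=3)
Line 4: ['silver', 'rice'] (min_width=11, slack=1)
Line 5: ['stop', 'angry'] (min_width=10, slack=2)
Line 6: ['new', 'soft', 'any'] (min_width=12, slack=0)
Line 7: ['bus', 'car', 'big'] (min_width=11, slack=1)
Line 8: ['garden'] (min_width=6, slack=6)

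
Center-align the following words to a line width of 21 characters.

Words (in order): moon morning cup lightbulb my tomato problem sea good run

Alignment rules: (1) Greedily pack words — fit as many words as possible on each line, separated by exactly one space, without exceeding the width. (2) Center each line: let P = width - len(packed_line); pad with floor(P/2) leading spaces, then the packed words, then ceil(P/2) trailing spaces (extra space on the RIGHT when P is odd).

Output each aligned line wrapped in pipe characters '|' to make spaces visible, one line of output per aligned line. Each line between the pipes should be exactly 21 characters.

Answer: |  moon morning cup   |
| lightbulb my tomato |
|problem sea good run |

Derivation:
Line 1: ['moon', 'morning', 'cup'] (min_width=16, slack=5)
Line 2: ['lightbulb', 'my', 'tomato'] (min_width=19, slack=2)
Line 3: ['problem', 'sea', 'good', 'run'] (min_width=20, slack=1)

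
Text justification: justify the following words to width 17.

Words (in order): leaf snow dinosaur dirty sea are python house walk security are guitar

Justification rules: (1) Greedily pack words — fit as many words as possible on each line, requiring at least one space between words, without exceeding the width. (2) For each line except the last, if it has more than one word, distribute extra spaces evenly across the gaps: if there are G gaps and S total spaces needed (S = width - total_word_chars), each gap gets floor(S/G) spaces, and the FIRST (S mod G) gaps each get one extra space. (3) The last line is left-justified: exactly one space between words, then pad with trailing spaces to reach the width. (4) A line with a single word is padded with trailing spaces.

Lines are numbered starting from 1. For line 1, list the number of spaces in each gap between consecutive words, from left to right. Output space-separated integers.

Line 1: ['leaf', 'snow'] (min_width=9, slack=8)
Line 2: ['dinosaur', 'dirty'] (min_width=14, slack=3)
Line 3: ['sea', 'are', 'python'] (min_width=14, slack=3)
Line 4: ['house', 'walk'] (min_width=10, slack=7)
Line 5: ['security', 'are'] (min_width=12, slack=5)
Line 6: ['guitar'] (min_width=6, slack=11)

Answer: 9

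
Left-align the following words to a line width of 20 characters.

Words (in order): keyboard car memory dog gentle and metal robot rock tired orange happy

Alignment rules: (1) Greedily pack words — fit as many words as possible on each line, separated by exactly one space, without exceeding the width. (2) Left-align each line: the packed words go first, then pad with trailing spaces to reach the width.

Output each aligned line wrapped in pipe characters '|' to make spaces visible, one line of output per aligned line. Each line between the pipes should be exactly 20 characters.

Line 1: ['keyboard', 'car', 'memory'] (min_width=19, slack=1)
Line 2: ['dog', 'gentle', 'and', 'metal'] (min_width=20, slack=0)
Line 3: ['robot', 'rock', 'tired'] (min_width=16, slack=4)
Line 4: ['orange', 'happy'] (min_width=12, slack=8)

Answer: |keyboard car memory |
|dog gentle and metal|
|robot rock tired    |
|orange happy        |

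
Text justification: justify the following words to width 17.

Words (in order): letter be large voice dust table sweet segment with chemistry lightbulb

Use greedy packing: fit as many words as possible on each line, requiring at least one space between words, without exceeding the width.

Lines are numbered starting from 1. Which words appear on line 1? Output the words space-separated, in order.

Answer: letter be large

Derivation:
Line 1: ['letter', 'be', 'large'] (min_width=15, slack=2)
Line 2: ['voice', 'dust', 'table'] (min_width=16, slack=1)
Line 3: ['sweet', 'segment'] (min_width=13, slack=4)
Line 4: ['with', 'chemistry'] (min_width=14, slack=3)
Line 5: ['lightbulb'] (min_width=9, slack=8)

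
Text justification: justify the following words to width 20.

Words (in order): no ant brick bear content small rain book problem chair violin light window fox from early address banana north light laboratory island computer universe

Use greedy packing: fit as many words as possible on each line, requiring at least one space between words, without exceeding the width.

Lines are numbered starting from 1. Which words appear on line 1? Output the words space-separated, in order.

Line 1: ['no', 'ant', 'brick', 'bear'] (min_width=17, slack=3)
Line 2: ['content', 'small', 'rain'] (min_width=18, slack=2)
Line 3: ['book', 'problem', 'chair'] (min_width=18, slack=2)
Line 4: ['violin', 'light', 'window'] (min_width=19, slack=1)
Line 5: ['fox', 'from', 'early'] (min_width=14, slack=6)
Line 6: ['address', 'banana', 'north'] (min_width=20, slack=0)
Line 7: ['light', 'laboratory'] (min_width=16, slack=4)
Line 8: ['island', 'computer'] (min_width=15, slack=5)
Line 9: ['universe'] (min_width=8, slack=12)

Answer: no ant brick bear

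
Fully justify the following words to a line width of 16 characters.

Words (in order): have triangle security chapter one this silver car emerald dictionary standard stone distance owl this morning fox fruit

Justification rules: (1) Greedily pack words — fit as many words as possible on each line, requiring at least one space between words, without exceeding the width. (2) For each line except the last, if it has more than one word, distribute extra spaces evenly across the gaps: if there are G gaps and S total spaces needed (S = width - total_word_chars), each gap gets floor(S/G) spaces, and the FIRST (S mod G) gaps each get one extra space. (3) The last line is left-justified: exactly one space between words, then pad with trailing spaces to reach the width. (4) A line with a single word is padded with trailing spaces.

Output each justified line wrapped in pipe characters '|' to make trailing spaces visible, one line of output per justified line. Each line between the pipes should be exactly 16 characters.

Answer: |have    triangle|
|security chapter|
|one  this silver|
|car      emerald|
|dictionary      |
|standard   stone|
|distance     owl|
|this morning fox|
|fruit           |

Derivation:
Line 1: ['have', 'triangle'] (min_width=13, slack=3)
Line 2: ['security', 'chapter'] (min_width=16, slack=0)
Line 3: ['one', 'this', 'silver'] (min_width=15, slack=1)
Line 4: ['car', 'emerald'] (min_width=11, slack=5)
Line 5: ['dictionary'] (min_width=10, slack=6)
Line 6: ['standard', 'stone'] (min_width=14, slack=2)
Line 7: ['distance', 'owl'] (min_width=12, slack=4)
Line 8: ['this', 'morning', 'fox'] (min_width=16, slack=0)
Line 9: ['fruit'] (min_width=5, slack=11)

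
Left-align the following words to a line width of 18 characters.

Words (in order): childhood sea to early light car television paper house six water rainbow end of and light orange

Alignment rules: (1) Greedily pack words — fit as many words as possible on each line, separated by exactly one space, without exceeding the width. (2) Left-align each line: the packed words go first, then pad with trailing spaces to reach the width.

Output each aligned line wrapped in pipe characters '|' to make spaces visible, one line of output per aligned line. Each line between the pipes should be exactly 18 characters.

Line 1: ['childhood', 'sea', 'to'] (min_width=16, slack=2)
Line 2: ['early', 'light', 'car'] (min_width=15, slack=3)
Line 3: ['television', 'paper'] (min_width=16, slack=2)
Line 4: ['house', 'six', 'water'] (min_width=15, slack=3)
Line 5: ['rainbow', 'end', 'of', 'and'] (min_width=18, slack=0)
Line 6: ['light', 'orange'] (min_width=12, slack=6)

Answer: |childhood sea to  |
|early light car   |
|television paper  |
|house six water   |
|rainbow end of and|
|light orange      |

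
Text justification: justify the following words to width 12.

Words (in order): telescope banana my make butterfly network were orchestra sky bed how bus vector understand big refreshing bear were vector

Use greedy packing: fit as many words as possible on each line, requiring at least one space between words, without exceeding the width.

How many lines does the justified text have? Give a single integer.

Answer: 13

Derivation:
Line 1: ['telescope'] (min_width=9, slack=3)
Line 2: ['banana', 'my'] (min_width=9, slack=3)
Line 3: ['make'] (min_width=4, slack=8)
Line 4: ['butterfly'] (min_width=9, slack=3)
Line 5: ['network', 'were'] (min_width=12, slack=0)
Line 6: ['orchestra'] (min_width=9, slack=3)
Line 7: ['sky', 'bed', 'how'] (min_width=11, slack=1)
Line 8: ['bus', 'vector'] (min_width=10, slack=2)
Line 9: ['understand'] (min_width=10, slack=2)
Line 10: ['big'] (min_width=3, slack=9)
Line 11: ['refreshing'] (min_width=10, slack=2)
Line 12: ['bear', 'were'] (min_width=9, slack=3)
Line 13: ['vector'] (min_width=6, slack=6)
Total lines: 13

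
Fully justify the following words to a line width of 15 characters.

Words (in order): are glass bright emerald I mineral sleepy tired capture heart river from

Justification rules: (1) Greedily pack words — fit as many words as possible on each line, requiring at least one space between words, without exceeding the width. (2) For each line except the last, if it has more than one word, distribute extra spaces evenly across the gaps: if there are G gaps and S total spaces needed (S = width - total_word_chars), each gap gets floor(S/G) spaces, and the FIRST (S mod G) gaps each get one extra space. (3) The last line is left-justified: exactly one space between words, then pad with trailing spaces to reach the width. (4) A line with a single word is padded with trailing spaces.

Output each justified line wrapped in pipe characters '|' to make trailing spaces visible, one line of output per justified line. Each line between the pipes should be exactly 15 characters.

Answer: |are       glass|
|bright  emerald|
|I       mineral|
|sleepy    tired|
|capture   heart|
|river from     |

Derivation:
Line 1: ['are', 'glass'] (min_width=9, slack=6)
Line 2: ['bright', 'emerald'] (min_width=14, slack=1)
Line 3: ['I', 'mineral'] (min_width=9, slack=6)
Line 4: ['sleepy', 'tired'] (min_width=12, slack=3)
Line 5: ['capture', 'heart'] (min_width=13, slack=2)
Line 6: ['river', 'from'] (min_width=10, slack=5)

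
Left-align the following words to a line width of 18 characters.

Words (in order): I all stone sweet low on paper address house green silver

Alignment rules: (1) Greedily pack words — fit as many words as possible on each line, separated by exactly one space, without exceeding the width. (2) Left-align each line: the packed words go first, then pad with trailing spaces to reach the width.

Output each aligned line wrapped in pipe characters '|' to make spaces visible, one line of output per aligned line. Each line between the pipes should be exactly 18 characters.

Line 1: ['I', 'all', 'stone', 'sweet'] (min_width=17, slack=1)
Line 2: ['low', 'on', 'paper'] (min_width=12, slack=6)
Line 3: ['address', 'house'] (min_width=13, slack=5)
Line 4: ['green', 'silver'] (min_width=12, slack=6)

Answer: |I all stone sweet |
|low on paper      |
|address house     |
|green silver      |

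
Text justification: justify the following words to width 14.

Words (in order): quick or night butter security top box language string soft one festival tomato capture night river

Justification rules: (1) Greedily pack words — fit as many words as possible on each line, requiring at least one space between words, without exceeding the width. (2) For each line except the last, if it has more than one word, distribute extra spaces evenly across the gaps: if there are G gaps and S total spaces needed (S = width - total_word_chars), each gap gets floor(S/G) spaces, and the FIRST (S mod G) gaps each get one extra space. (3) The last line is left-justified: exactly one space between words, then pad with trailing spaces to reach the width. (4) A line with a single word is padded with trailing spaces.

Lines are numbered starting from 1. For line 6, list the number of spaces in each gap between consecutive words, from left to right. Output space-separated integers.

Line 1: ['quick', 'or', 'night'] (min_width=14, slack=0)
Line 2: ['butter'] (min_width=6, slack=8)
Line 3: ['security', 'top'] (min_width=12, slack=2)
Line 4: ['box', 'language'] (min_width=12, slack=2)
Line 5: ['string', 'soft'] (min_width=11, slack=3)
Line 6: ['one', 'festival'] (min_width=12, slack=2)
Line 7: ['tomato', 'capture'] (min_width=14, slack=0)
Line 8: ['night', 'river'] (min_width=11, slack=3)

Answer: 3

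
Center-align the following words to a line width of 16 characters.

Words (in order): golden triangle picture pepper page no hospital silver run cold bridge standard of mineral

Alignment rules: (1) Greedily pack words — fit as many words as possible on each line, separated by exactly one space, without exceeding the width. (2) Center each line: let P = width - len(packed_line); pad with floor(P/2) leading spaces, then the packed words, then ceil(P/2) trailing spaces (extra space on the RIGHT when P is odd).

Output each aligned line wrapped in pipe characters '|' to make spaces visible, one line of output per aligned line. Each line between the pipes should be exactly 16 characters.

Line 1: ['golden', 'triangle'] (min_width=15, slack=1)
Line 2: ['picture', 'pepper'] (min_width=14, slack=2)
Line 3: ['page', 'no', 'hospital'] (min_width=16, slack=0)
Line 4: ['silver', 'run', 'cold'] (min_width=15, slack=1)
Line 5: ['bridge', 'standard'] (min_width=15, slack=1)
Line 6: ['of', 'mineral'] (min_width=10, slack=6)

Answer: |golden triangle |
| picture pepper |
|page no hospital|
|silver run cold |
|bridge standard |
|   of mineral   |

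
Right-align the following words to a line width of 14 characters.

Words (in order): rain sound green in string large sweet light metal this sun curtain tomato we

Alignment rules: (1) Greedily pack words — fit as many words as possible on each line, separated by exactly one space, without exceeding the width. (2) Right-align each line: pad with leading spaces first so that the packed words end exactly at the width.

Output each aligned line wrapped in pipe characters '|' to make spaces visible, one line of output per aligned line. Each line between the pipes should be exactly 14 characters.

Answer: |    rain sound|
|      green in|
|  string large|
|   sweet light|
|metal this sun|
|curtain tomato|
|            we|

Derivation:
Line 1: ['rain', 'sound'] (min_width=10, slack=4)
Line 2: ['green', 'in'] (min_width=8, slack=6)
Line 3: ['string', 'large'] (min_width=12, slack=2)
Line 4: ['sweet', 'light'] (min_width=11, slack=3)
Line 5: ['metal', 'this', 'sun'] (min_width=14, slack=0)
Line 6: ['curtain', 'tomato'] (min_width=14, slack=0)
Line 7: ['we'] (min_width=2, slack=12)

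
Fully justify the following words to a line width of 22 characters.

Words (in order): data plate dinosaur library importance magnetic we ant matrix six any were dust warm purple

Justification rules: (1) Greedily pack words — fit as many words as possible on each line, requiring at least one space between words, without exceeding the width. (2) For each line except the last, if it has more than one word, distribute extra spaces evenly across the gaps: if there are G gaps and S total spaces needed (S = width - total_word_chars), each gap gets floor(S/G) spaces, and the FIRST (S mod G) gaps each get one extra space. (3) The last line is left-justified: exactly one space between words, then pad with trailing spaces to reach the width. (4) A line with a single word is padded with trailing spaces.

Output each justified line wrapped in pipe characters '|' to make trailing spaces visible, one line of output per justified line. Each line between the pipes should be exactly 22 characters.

Answer: |data   plate  dinosaur|
|library     importance|
|magnetic we ant matrix|
|six any were dust warm|
|purple                |

Derivation:
Line 1: ['data', 'plate', 'dinosaur'] (min_width=19, slack=3)
Line 2: ['library', 'importance'] (min_width=18, slack=4)
Line 3: ['magnetic', 'we', 'ant', 'matrix'] (min_width=22, slack=0)
Line 4: ['six', 'any', 'were', 'dust', 'warm'] (min_width=22, slack=0)
Line 5: ['purple'] (min_width=6, slack=16)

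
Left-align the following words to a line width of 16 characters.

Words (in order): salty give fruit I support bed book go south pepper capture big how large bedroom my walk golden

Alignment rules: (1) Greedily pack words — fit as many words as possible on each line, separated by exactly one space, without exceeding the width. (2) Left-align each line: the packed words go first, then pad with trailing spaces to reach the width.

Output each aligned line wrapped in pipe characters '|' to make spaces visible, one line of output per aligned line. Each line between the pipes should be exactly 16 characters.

Answer: |salty give fruit|
|I support bed   |
|book go south   |
|pepper capture  |
|big how large   |
|bedroom my walk |
|golden          |

Derivation:
Line 1: ['salty', 'give', 'fruit'] (min_width=16, slack=0)
Line 2: ['I', 'support', 'bed'] (min_width=13, slack=3)
Line 3: ['book', 'go', 'south'] (min_width=13, slack=3)
Line 4: ['pepper', 'capture'] (min_width=14, slack=2)
Line 5: ['big', 'how', 'large'] (min_width=13, slack=3)
Line 6: ['bedroom', 'my', 'walk'] (min_width=15, slack=1)
Line 7: ['golden'] (min_width=6, slack=10)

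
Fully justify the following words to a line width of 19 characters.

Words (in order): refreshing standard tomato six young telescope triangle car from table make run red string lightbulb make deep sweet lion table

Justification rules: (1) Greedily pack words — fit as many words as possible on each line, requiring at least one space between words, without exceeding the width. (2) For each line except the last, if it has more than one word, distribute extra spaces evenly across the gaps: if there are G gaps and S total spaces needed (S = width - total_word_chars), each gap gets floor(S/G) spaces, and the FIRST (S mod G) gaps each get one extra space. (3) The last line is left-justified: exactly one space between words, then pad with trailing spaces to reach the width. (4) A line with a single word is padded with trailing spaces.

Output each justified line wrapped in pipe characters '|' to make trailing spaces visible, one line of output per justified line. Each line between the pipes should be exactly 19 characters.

Answer: |refreshing standard|
|tomato   six  young|
|telescope  triangle|
|car from table make|
|run    red   string|
|lightbulb make deep|
|sweet lion table   |

Derivation:
Line 1: ['refreshing', 'standard'] (min_width=19, slack=0)
Line 2: ['tomato', 'six', 'young'] (min_width=16, slack=3)
Line 3: ['telescope', 'triangle'] (min_width=18, slack=1)
Line 4: ['car', 'from', 'table', 'make'] (min_width=19, slack=0)
Line 5: ['run', 'red', 'string'] (min_width=14, slack=5)
Line 6: ['lightbulb', 'make', 'deep'] (min_width=19, slack=0)
Line 7: ['sweet', 'lion', 'table'] (min_width=16, slack=3)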